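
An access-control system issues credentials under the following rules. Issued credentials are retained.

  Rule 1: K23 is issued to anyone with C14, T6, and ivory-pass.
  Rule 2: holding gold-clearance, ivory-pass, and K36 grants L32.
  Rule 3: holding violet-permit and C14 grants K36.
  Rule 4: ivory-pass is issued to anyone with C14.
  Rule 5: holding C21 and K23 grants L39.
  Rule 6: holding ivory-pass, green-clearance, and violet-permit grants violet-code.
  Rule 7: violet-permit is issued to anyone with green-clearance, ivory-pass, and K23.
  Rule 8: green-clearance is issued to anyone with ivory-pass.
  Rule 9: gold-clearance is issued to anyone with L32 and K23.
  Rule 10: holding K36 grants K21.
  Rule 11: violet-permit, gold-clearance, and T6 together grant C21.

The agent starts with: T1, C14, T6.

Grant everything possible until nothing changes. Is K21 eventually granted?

Holding C14 grants ivory-pass (Rule 4).
Holding C14, T6, and ivory-pass grants K23 (Rule 1).
Holding ivory-pass grants green-clearance (Rule 8).
Holding green-clearance, ivory-pass, and K23 grants violet-permit (Rule 7).
Holding violet-permit and C14 grants K36 (Rule 3).
Holding K36 grants K21 (Rule 10).

Yes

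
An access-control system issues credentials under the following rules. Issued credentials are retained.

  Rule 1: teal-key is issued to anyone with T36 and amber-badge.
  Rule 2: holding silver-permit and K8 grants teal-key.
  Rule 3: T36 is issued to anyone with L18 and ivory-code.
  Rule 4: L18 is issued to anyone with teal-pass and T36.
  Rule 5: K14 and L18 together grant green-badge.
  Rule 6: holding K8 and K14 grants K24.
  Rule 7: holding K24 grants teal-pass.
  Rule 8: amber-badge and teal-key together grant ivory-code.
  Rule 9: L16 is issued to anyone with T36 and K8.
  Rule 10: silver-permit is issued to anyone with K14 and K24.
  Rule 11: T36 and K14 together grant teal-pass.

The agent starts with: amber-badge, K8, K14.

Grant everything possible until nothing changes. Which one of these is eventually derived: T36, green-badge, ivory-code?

ivory-code

Holding K8 and K14 grants K24 (Rule 6).
Holding K14 and K24 grants silver-permit (Rule 10).
Holding silver-permit and K8 grants teal-key (Rule 2).
Holding amber-badge and teal-key grants ivory-code (Rule 8).
T36 would need L18 and ivory-code (Rule 3), but L18 is never granted. green-badge would need K14 and L18 (Rule 5), but L18 is never granted.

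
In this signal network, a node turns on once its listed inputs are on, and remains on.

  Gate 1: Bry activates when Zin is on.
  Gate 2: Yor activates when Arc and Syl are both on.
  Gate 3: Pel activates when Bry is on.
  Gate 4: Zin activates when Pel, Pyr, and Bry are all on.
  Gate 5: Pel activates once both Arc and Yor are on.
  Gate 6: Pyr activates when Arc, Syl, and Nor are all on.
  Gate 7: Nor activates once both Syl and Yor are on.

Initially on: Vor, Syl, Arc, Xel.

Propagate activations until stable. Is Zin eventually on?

Zin would need Pel, Pyr, and Bry (Gate 4), but Bry never turns on.

No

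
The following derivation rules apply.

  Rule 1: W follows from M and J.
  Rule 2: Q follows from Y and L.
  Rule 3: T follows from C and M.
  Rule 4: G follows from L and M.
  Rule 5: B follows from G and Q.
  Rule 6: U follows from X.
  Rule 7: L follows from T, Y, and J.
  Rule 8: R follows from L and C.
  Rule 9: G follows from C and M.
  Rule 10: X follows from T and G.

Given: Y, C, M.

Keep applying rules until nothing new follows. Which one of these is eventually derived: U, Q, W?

U

C and M hold, so G follows (Rule 9).
From C and M, Rule 3 gives T.
From T and G, Rule 10 gives X.
X holds, so U follows (Rule 6).
W would need M and J (Rule 1), but J is never established. Q would need Y and L (Rule 2), but L is never established.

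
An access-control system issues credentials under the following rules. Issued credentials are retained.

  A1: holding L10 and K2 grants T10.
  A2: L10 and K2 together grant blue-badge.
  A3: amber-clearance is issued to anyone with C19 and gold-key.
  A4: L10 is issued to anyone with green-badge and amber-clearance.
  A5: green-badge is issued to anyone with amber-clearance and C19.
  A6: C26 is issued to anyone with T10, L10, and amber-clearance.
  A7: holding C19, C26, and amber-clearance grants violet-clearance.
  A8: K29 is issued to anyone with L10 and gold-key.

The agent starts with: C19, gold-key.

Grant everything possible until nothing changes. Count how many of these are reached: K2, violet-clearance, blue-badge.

No rule produces K2, and it is not given.
violet-clearance would need C19, C26, and amber-clearance (A7), but C26 is never granted.
blue-badge would need L10 and K2 (A2), but K2 is never granted.
None of the 3 are reached.

0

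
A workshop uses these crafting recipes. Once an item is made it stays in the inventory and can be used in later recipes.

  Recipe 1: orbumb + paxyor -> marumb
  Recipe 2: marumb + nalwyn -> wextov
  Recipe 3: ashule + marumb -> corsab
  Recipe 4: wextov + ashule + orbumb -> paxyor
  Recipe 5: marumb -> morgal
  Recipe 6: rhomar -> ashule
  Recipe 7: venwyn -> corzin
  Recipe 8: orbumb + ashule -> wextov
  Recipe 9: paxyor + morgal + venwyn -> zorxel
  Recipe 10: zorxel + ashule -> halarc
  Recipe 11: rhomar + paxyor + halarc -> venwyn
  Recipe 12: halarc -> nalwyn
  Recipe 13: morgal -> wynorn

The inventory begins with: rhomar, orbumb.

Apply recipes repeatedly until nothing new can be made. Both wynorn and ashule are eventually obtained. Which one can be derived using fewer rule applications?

ashule: rhomar -> ashule (Recipe 6). [1 rule application]
wynorn: Using Recipe 6, rhomar makes ashule. orbumb + ashule -> wextov (Recipe 8). wextov + ashule + orbumb -> paxyor (Recipe 4). orbumb + paxyor -> marumb (Recipe 1). Using Recipe 5, marumb makes morgal. morgal -> wynorn (Recipe 13). [6 rule applications]
ashule needs fewer.

ashule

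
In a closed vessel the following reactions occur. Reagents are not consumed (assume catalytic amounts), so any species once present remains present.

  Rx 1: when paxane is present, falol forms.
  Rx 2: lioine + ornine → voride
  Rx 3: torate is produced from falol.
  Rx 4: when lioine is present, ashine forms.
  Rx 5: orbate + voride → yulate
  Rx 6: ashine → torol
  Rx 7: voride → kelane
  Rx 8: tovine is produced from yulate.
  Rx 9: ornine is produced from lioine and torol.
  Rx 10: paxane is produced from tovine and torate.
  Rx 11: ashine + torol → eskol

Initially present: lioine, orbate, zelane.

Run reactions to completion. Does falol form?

falol would need paxane (Rx 1), but paxane never forms.

No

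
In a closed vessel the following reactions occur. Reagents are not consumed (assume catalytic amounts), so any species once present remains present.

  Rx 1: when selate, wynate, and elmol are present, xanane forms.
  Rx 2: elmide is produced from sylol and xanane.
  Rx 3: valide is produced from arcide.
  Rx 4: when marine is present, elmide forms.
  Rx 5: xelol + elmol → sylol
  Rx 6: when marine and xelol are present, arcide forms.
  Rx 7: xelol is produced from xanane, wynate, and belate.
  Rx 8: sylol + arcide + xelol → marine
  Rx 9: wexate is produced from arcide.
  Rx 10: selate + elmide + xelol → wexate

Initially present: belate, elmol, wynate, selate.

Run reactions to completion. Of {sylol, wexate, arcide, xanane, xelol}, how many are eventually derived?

4

selate, wynate, and elmol present → xanane forms (Rx 1).
xanane, wynate, and belate present → xelol forms (Rx 7).
xelol and elmol present → sylol forms (Rx 5).
sylol and xanane present → elmide forms (Rx 2).
selate, elmide, and xelol present → wexate forms (Rx 10).
sylol: reached.
wexate: reached.
arcide would need marine and xelol (Rx 6), but marine never forms.
xanane: reached.
xelol: reached.
Reached: sylol, wexate, xanane, and xelol — 4 of the 5.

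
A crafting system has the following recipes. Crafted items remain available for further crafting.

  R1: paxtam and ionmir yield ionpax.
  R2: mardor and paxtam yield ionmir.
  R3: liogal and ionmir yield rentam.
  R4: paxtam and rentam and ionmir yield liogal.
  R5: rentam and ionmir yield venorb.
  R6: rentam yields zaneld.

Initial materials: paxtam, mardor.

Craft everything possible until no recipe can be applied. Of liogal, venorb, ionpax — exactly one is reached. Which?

ionpax

Using R2, mardor and paxtam make ionmir.
paxtam and ionmir → ionpax (R1).
liogal would need paxtam, rentam, and ionmir (R4), but rentam is never obtained. venorb would need rentam and ionmir (R5), but rentam is never obtained.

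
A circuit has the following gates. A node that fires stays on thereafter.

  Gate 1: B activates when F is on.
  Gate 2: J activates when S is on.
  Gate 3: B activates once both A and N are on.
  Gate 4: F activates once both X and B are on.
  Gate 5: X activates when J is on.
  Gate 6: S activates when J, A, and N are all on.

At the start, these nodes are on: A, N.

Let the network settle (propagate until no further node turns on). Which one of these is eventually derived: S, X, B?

Gate 3: A and N on → B on.
X would need J (Gate 5), but J never turns on. S would need J, A, and N (Gate 6), but J never turns on.

B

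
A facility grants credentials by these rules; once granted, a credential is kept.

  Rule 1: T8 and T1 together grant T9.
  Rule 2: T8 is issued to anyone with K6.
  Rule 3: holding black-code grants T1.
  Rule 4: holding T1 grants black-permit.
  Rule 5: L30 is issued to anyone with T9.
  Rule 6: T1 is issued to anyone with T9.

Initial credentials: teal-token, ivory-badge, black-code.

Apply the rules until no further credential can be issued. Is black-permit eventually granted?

Holding black-code grants T1 (Rule 3).
Holding T1 grants black-permit (Rule 4).

Yes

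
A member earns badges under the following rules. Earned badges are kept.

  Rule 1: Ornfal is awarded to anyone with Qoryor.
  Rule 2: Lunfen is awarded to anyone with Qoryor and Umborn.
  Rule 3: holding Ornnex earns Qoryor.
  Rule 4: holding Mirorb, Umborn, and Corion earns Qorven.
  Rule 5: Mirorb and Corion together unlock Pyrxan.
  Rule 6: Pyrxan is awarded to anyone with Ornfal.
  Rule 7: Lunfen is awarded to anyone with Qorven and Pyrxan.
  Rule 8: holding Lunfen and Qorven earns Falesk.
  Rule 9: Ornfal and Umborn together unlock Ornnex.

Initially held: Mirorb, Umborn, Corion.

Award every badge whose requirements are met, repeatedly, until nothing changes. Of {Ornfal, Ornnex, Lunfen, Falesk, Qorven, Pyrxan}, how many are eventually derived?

With Mirorb, Umborn, and Corion, Qorven is earned (Rule 4).
With Mirorb and Corion, Pyrxan is earned (Rule 5).
With Qorven and Pyrxan, Lunfen is earned (Rule 7).
With Lunfen and Qorven, Falesk is earned (Rule 8).
Ornfal would need Qoryor (Rule 1), but Qoryor is never earned.
Ornnex would need Ornfal and Umborn (Rule 9), but Ornfal is never earned.
Lunfen: reached.
Falesk: reached.
Qorven: reached.
Pyrxan: reached.
Reached: Lunfen, Falesk, Qorven, and Pyrxan — 4 of the 6.

4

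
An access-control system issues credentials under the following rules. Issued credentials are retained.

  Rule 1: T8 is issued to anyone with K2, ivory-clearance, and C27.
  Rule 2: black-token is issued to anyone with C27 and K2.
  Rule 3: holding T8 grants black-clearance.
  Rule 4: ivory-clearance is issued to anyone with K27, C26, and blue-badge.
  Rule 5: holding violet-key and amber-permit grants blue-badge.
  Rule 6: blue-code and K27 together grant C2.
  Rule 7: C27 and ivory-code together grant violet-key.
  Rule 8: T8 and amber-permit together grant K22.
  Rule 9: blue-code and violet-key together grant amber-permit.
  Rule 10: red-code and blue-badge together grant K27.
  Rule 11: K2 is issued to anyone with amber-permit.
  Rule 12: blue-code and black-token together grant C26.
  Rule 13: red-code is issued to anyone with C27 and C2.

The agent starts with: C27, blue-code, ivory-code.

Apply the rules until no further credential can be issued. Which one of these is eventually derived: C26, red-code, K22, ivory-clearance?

C26

Holding C27 and ivory-code grants violet-key (Rule 7).
Holding blue-code and violet-key grants amber-permit (Rule 9).
Holding amber-permit grants K2 (Rule 11).
Holding C27 and K2 grants black-token (Rule 2).
Holding blue-code and black-token grants C26 (Rule 12).
ivory-clearance would need K27, C26, and blue-badge (Rule 4), but K27 is never granted. red-code would need C27 and C2 (Rule 13), but C2 is never granted. K22 would need T8 and amber-permit (Rule 8), but T8 is never granted.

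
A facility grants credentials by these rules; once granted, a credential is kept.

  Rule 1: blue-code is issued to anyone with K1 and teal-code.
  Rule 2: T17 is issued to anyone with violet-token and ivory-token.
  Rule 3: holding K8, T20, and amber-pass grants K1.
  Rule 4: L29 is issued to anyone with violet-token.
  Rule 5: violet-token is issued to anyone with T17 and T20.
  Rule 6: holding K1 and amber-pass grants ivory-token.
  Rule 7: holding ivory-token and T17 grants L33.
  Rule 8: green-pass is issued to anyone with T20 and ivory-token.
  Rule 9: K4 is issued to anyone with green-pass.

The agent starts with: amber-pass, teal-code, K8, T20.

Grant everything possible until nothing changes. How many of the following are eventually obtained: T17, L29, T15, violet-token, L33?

T17 would need violet-token and ivory-token (Rule 2), but violet-token is never granted.
L29 would need violet-token (Rule 4), but violet-token is never granted.
No rule produces T15, and it is not given.
violet-token would need T17 and T20 (Rule 5), but T17 is never granted.
L33 would need ivory-token and T17 (Rule 7), but T17 is never granted.
None of the 5 are reached.

0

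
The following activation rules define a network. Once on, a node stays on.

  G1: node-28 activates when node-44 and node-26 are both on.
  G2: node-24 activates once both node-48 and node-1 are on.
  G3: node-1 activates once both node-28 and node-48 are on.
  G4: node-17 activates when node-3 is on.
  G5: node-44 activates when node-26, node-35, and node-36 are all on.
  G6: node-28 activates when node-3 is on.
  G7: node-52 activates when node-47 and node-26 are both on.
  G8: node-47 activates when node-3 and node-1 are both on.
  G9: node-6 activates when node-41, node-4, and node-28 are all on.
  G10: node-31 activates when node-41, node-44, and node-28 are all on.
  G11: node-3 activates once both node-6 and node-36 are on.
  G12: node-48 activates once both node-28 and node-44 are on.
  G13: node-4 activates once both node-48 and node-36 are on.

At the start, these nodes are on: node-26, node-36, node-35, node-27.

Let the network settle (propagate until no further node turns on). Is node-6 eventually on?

No

node-6 would need node-41, node-4, and node-28 (G9), but node-41 never turns on.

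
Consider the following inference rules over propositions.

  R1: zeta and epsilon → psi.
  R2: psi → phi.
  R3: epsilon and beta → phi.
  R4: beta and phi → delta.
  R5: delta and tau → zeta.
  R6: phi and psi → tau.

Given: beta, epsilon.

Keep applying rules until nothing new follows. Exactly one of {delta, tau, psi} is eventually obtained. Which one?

From epsilon and beta, R3 gives phi.
beta and phi hold, so delta follows (R4).
psi would need zeta and epsilon (R1), but zeta is never established. tau would need phi and psi (R6), but psi is never established.

delta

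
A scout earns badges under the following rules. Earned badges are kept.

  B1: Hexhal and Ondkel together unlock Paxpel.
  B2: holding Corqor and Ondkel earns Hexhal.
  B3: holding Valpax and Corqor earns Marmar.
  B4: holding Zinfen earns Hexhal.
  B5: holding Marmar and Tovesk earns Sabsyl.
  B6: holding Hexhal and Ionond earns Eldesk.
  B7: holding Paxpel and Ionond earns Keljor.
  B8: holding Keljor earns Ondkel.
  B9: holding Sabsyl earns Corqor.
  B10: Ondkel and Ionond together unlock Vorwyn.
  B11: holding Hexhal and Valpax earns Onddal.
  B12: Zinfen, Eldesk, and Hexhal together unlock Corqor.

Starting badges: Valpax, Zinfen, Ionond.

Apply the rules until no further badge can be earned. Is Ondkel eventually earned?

No

Ondkel would need Keljor (B8), but Keljor is never earned.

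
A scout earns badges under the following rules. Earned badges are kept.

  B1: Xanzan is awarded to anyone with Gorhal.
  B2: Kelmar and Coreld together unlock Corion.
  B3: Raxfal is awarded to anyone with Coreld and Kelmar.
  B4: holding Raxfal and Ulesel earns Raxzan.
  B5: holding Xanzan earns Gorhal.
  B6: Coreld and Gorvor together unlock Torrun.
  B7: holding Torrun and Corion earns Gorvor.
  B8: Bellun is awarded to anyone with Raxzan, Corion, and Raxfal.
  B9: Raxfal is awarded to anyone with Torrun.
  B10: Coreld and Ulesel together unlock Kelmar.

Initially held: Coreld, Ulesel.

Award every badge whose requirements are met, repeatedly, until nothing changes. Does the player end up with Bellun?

Yes

With Coreld and Ulesel, Kelmar is earned (B10).
With Coreld and Kelmar, Raxfal is earned (B3).
With Kelmar and Coreld, Corion is earned (B2).
With Raxfal and Ulesel, Raxzan is earned (B4).
With Raxzan, Corion, and Raxfal, Bellun is earned (B8).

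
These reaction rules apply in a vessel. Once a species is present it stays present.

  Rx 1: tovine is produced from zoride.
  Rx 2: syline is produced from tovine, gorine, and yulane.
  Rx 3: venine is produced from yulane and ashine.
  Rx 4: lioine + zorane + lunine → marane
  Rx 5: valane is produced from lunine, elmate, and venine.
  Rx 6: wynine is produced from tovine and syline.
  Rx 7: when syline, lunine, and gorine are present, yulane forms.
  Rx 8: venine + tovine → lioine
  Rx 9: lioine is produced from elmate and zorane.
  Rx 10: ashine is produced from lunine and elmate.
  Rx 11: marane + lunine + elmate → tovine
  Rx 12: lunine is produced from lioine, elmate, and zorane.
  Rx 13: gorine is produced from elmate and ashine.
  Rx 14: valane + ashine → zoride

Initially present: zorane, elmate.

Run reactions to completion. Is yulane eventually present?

yulane would need syline, lunine, and gorine (Rx 7), but syline never forms.

No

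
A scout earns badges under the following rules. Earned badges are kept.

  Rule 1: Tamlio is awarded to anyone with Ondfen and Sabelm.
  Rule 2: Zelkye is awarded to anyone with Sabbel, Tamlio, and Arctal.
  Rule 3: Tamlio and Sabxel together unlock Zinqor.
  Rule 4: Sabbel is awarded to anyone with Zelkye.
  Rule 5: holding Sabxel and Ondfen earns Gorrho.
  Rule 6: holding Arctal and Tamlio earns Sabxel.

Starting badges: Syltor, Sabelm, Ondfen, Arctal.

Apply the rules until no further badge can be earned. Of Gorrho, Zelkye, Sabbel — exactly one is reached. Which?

Gorrho

With Ondfen and Sabelm, Tamlio is earned (Rule 1).
With Arctal and Tamlio, Sabxel is earned (Rule 6).
With Sabxel and Ondfen, Gorrho is earned (Rule 5).
Zelkye would need Sabbel, Tamlio, and Arctal (Rule 2), but Sabbel is never earned. Sabbel would need Zelkye (Rule 4), but Zelkye is never earned.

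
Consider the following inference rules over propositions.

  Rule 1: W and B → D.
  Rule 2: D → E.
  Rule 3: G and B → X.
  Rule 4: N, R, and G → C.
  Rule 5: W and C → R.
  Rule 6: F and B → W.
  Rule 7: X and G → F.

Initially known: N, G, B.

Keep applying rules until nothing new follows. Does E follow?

Yes

From G and B, Rule 3 gives X.
X and G hold, so F follows (Rule 7).
F and B hold, so W follows (Rule 6).
W and B hold, so D follows (Rule 1).
D holds, so E follows (Rule 2).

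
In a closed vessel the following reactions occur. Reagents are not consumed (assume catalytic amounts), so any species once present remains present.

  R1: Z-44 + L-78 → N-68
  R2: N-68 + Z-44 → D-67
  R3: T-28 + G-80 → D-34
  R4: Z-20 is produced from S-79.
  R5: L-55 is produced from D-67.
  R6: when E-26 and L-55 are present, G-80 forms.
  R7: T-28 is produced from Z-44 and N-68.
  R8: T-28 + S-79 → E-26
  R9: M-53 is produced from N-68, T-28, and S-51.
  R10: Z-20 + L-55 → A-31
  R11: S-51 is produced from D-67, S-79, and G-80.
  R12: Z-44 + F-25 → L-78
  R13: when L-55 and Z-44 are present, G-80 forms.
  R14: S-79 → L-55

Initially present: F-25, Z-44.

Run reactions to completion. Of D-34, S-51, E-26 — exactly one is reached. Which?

Z-44 and F-25 present → L-78 forms (R12).
Z-44 and L-78 present → N-68 forms (R1).
N-68 and Z-44 present → D-67 forms (R2).
Z-44 and N-68 present → T-28 forms (R7).
D-67 present → L-55 forms (R5).
L-55 and Z-44 present → G-80 forms (R13).
T-28 and G-80 present → D-34 forms (R3).
S-51 would need D-67, S-79, and G-80 (R11), but S-79 never forms. E-26 would need T-28 and S-79 (R8), but S-79 never forms.

D-34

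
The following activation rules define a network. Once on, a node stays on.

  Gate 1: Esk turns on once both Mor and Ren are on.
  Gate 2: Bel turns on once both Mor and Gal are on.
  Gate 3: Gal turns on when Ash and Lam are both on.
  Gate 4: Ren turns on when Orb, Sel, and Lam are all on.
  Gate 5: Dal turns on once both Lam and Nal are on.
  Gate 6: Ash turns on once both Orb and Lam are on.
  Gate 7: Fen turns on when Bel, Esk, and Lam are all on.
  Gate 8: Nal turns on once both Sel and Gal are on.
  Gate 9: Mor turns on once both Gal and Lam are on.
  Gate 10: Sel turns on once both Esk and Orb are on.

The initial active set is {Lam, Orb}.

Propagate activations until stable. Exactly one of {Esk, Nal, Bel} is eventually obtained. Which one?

Gate 6: Orb and Lam on → Ash on.
Gate 3: Ash and Lam on → Gal on.
Gate 9: Gal and Lam on → Mor on.
Gate 2: Mor and Gal on → Bel on.
Nal would need Sel and Gal (Gate 8), but Sel never turns on. Esk would need Mor and Ren (Gate 1), but Ren never turns on.

Bel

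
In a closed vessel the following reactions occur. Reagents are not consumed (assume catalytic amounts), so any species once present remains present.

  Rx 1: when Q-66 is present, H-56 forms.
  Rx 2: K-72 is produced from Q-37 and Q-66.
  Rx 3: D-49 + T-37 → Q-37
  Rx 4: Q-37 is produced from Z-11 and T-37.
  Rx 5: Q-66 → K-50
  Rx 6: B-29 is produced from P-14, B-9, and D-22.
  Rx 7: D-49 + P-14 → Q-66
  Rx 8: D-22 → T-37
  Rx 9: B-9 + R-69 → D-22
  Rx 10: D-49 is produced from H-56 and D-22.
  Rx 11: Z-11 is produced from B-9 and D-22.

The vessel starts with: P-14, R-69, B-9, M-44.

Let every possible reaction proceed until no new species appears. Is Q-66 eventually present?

Q-66 would need D-49 and P-14 (Rx 7), but D-49 never forms.

No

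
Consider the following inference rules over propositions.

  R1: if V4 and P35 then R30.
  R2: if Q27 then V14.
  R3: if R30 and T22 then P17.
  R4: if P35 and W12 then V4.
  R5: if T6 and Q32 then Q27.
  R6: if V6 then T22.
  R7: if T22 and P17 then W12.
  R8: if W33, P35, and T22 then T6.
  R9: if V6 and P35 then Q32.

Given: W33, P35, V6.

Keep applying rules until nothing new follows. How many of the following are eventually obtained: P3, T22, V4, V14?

V6 and P35 hold, so Q32 follows (R9).
V6 holds, so T22 follows (R6).
W33, P35, and T22 hold, so T6 follows (R8).
From T6 and Q32, R5 gives Q27.
From Q27, R2 gives V14.
No rule produces P3, and it is not given.
T22: reached.
V4 would need P35 and W12 (R4), but W12 is never established.
V14: reached.
Reached: T22 and V14 — 2 of the 4.

2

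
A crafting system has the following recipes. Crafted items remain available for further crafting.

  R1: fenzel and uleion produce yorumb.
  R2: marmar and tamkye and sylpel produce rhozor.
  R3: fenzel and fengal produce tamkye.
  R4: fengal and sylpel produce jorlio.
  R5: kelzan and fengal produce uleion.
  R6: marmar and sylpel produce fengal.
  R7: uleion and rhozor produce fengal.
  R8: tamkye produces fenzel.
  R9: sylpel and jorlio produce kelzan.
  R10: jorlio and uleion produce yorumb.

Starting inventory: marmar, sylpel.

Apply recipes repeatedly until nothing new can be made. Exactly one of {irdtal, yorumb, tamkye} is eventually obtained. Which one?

marmar and sylpel → fengal (R6).
Using R4, fengal and sylpel make jorlio.
sylpel and jorlio → kelzan (R9).
kelzan and fengal → uleion (R5).
jorlio and uleion → yorumb (R10).
No rule produces irdtal, and it is not given. tamkye would need fenzel and fengal (R3), but fenzel is never obtained.

yorumb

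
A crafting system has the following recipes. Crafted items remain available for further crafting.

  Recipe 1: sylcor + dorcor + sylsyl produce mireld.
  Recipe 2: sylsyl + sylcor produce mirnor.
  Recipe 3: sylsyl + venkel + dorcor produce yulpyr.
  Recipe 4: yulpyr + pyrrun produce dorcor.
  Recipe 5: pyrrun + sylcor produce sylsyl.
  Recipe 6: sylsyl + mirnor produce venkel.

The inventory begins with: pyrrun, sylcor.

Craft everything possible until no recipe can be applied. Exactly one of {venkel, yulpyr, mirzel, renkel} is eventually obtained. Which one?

venkel

pyrrun + sylcor → sylsyl (Recipe 5).
Using Recipe 2, sylsyl and sylcor make mirnor.
Using Recipe 6, sylsyl and mirnor make venkel.
No rule produces renkel, and it is not given. yulpyr would need sylsyl, venkel, and dorcor (Recipe 3), but dorcor is never obtained. No rule produces mirzel, and it is not given.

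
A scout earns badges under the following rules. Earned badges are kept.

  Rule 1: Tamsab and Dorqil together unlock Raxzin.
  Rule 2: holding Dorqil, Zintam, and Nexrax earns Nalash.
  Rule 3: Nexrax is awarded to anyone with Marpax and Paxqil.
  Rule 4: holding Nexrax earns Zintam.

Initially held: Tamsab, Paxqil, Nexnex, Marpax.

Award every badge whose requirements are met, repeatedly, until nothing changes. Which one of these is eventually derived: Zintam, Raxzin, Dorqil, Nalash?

With Marpax and Paxqil, Nexrax is earned (Rule 3).
With Nexrax, Zintam is earned (Rule 4).
No rule produces Dorqil, and it is not given. Nalash would need Dorqil, Zintam, and Nexrax (Rule 2), but Dorqil is never earned. Raxzin would need Tamsab and Dorqil (Rule 1), but Dorqil is never earned.

Zintam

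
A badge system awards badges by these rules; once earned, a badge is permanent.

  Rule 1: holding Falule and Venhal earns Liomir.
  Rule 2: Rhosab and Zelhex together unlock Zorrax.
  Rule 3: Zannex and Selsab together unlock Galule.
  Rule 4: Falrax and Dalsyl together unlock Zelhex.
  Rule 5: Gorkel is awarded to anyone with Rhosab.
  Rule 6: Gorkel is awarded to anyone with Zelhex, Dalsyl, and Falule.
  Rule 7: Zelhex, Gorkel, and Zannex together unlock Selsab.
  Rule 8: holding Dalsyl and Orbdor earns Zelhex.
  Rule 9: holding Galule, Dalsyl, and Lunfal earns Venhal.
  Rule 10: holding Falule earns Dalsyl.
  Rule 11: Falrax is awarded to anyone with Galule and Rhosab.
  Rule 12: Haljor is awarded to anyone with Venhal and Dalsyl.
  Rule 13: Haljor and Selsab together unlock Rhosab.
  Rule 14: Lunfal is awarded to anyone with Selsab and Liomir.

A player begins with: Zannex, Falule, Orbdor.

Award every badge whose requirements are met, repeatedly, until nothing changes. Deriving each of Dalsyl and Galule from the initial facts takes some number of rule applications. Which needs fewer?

Dalsyl: With Falule, Dalsyl is earned (Rule 10). [1 rule application]
Galule: With Falule, Dalsyl is earned (Rule 10). With Dalsyl and Orbdor, Zelhex is earned (Rule 8). With Zelhex, Dalsyl, and Falule, Gorkel is earned (Rule 6). With Zelhex, Gorkel, and Zannex, Selsab is earned (Rule 7). With Zannex and Selsab, Galule is earned (Rule 3). [5 rule applications]
Dalsyl needs fewer.

Dalsyl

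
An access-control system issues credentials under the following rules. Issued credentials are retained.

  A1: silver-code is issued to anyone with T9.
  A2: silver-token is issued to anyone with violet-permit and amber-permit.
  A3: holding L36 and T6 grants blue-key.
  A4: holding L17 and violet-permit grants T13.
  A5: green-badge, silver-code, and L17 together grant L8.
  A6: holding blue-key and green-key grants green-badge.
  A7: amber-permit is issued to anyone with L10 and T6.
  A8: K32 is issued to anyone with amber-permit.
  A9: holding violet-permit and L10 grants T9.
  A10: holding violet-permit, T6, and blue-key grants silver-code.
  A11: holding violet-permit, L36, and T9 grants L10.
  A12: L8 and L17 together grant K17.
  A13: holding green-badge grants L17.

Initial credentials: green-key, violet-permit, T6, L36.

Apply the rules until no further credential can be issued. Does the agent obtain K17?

Holding L36 and T6 grants blue-key (A3).
Holding violet-permit, T6, and blue-key grants silver-code (A10).
Holding blue-key and green-key grants green-badge (A6).
Holding green-badge grants L17 (A13).
Holding green-badge, silver-code, and L17 grants L8 (A5).
Holding L8 and L17 grants K17 (A12).

Yes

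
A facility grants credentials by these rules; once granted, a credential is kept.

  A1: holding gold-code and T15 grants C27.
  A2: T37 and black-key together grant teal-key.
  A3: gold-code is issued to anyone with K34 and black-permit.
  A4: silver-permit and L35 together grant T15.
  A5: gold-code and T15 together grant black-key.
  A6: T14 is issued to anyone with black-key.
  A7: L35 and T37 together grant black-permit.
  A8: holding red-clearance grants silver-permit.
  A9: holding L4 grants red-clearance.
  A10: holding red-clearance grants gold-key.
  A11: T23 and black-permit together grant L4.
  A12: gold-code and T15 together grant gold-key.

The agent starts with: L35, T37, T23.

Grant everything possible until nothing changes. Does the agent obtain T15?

Yes

Holding L35 and T37 grants black-permit (A7).
Holding T23 and black-permit grants L4 (A11).
Holding L4 grants red-clearance (A9).
Holding red-clearance grants silver-permit (A8).
Holding silver-permit and L35 grants T15 (A4).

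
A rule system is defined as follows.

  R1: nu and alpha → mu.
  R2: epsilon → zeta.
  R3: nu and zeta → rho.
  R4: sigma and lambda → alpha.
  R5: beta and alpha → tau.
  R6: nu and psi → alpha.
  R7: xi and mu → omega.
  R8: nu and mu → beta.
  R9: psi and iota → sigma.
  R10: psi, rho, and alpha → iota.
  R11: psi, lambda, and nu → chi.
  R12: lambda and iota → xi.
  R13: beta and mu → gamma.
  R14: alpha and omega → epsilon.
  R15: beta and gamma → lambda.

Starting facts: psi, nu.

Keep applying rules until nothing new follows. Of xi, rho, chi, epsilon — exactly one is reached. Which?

chi

From nu and psi, R6 gives alpha.
nu and alpha hold, so mu follows (R1).
From nu and mu, R8 gives beta.
From beta and mu, R13 gives gamma.
beta and gamma hold, so lambda follows (R15).
From psi, lambda, and nu, R11 gives chi.
epsilon would need alpha and omega (R14), but omega is never established. rho would need nu and zeta (R3), but zeta is never established. xi would need lambda and iota (R12), but iota is never established.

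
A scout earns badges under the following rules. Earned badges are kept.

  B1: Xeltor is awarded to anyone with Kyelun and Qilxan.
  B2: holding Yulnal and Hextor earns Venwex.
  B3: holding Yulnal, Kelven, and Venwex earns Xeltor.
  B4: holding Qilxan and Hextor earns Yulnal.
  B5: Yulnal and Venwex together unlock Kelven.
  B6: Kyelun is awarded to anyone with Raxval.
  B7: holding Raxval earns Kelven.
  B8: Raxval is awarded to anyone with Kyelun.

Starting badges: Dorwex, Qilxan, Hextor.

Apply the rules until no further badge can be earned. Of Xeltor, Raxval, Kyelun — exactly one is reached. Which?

With Qilxan and Hextor, Yulnal is earned (B4).
With Yulnal and Hextor, Venwex is earned (B2).
With Yulnal and Venwex, Kelven is earned (B5).
With Yulnal, Kelven, and Venwex, Xeltor is earned (B3).
Kyelun would need Raxval (B6), but Raxval is never earned. Raxval would need Kyelun (B8), but Kyelun is never earned.

Xeltor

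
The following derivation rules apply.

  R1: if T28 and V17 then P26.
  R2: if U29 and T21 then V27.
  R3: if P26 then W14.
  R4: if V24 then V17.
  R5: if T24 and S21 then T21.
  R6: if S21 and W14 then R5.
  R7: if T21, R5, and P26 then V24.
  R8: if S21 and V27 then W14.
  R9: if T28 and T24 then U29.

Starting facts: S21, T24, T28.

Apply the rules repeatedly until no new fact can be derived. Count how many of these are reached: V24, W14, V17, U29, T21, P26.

T28 and T24 hold, so U29 follows (R9).
From T24 and S21, R5 gives T21.
U29 and T21 hold, so V27 follows (R2).
From S21 and V27, R8 gives W14.
V24 would need T21, R5, and P26 (R7), but P26 is never established.
W14: reached.
V17 would need V24 (R4), but V24 is never established.
U29: reached.
T21: reached.
P26 would need T28 and V17 (R1), but V17 is never established.
Reached: W14, U29, and T21 — 3 of the 6.

3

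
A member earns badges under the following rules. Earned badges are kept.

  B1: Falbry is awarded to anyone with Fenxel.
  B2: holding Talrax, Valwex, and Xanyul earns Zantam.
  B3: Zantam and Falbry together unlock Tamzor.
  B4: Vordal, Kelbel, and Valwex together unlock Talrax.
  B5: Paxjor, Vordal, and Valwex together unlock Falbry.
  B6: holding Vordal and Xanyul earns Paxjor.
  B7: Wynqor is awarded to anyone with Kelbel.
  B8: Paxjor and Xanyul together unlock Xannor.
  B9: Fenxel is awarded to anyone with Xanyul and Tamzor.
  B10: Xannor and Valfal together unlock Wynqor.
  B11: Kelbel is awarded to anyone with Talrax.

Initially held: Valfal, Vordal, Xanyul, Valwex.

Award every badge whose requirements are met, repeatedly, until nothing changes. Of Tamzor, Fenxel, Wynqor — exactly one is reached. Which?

With Vordal and Xanyul, Paxjor is earned (B6).
With Paxjor and Xanyul, Xannor is earned (B8).
With Xannor and Valfal, Wynqor is earned (B10).
Fenxel would need Xanyul and Tamzor (B9), but Tamzor is never earned. Tamzor would need Zantam and Falbry (B3), but Zantam is never earned.

Wynqor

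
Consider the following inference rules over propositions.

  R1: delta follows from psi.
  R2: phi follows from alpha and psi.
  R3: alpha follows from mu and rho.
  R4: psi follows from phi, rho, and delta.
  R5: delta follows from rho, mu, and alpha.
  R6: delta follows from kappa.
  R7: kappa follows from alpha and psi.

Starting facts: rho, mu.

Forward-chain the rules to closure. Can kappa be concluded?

kappa would need alpha and psi (R7), but psi is never established.

No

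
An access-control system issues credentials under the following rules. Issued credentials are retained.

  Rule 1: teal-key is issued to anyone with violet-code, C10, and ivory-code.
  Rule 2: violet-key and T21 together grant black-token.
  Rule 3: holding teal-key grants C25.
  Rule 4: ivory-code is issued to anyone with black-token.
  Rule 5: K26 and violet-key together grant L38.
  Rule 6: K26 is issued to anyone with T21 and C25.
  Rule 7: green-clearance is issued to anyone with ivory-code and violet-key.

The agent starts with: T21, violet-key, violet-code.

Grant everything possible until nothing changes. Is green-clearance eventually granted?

Holding violet-key and T21 grants black-token (Rule 2).
Holding black-token grants ivory-code (Rule 4).
Holding ivory-code and violet-key grants green-clearance (Rule 7).

Yes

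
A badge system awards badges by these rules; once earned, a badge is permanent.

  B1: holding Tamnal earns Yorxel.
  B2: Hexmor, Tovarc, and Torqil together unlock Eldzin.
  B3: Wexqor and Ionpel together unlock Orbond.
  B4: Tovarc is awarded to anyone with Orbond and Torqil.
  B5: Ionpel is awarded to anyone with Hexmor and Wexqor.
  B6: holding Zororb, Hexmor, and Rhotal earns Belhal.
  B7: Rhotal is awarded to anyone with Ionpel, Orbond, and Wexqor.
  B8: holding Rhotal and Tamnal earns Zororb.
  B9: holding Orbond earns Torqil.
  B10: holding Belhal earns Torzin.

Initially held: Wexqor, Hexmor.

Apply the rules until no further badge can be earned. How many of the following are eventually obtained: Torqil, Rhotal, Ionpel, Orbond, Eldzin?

5

With Hexmor and Wexqor, Ionpel is earned (B5).
With Wexqor and Ionpel, Orbond is earned (B3).
With Ionpel, Orbond, and Wexqor, Rhotal is earned (B7).
With Orbond, Torqil is earned (B9).
With Orbond and Torqil, Tovarc is earned (B4).
With Hexmor, Tovarc, and Torqil, Eldzin is earned (B2).
Torqil: reached.
Rhotal: reached.
Ionpel: reached.
Orbond: reached.
Eldzin: reached.
All 5 are reached.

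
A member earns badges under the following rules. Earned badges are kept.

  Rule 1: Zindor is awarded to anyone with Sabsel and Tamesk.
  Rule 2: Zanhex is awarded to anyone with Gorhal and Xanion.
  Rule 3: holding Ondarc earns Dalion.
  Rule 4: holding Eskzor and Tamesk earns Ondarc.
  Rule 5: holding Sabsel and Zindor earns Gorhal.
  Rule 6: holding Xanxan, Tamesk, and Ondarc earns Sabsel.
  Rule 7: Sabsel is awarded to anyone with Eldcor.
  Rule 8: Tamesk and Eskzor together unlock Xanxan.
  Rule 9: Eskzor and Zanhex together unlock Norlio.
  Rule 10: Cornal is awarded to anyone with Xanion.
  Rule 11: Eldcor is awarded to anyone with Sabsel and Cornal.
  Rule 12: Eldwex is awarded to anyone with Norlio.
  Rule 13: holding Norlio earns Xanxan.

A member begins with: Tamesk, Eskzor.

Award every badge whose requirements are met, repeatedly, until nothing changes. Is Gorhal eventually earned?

Yes

With Tamesk and Eskzor, Xanxan is earned (Rule 8).
With Eskzor and Tamesk, Ondarc is earned (Rule 4).
With Xanxan, Tamesk, and Ondarc, Sabsel is earned (Rule 6).
With Sabsel and Tamesk, Zindor is earned (Rule 1).
With Sabsel and Zindor, Gorhal is earned (Rule 5).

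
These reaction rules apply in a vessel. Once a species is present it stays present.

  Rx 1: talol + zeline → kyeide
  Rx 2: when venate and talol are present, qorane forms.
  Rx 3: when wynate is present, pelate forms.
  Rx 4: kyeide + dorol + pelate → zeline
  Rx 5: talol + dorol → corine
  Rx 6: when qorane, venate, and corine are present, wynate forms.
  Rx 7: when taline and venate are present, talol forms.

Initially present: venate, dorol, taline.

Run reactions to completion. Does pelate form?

Yes

taline and venate present → talol forms (Rx 7).
talol and dorol present → corine forms (Rx 5).
venate and talol present → qorane forms (Rx 2).
qorane, venate, and corine present → wynate forms (Rx 6).
wynate present → pelate forms (Rx 3).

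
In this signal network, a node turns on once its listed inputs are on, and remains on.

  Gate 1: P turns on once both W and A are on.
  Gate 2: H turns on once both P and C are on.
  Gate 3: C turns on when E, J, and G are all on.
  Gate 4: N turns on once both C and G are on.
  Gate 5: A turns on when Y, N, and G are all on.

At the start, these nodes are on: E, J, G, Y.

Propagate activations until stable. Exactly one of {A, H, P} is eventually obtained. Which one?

A

Gate 3: E, J, and G on → C on.
Gate 4: C and G on → N on.
Gate 5: Y, N, and G on → A on.
H would need P and C (Gate 2), but P never turns on. P would need W and A (Gate 1), but W never turns on.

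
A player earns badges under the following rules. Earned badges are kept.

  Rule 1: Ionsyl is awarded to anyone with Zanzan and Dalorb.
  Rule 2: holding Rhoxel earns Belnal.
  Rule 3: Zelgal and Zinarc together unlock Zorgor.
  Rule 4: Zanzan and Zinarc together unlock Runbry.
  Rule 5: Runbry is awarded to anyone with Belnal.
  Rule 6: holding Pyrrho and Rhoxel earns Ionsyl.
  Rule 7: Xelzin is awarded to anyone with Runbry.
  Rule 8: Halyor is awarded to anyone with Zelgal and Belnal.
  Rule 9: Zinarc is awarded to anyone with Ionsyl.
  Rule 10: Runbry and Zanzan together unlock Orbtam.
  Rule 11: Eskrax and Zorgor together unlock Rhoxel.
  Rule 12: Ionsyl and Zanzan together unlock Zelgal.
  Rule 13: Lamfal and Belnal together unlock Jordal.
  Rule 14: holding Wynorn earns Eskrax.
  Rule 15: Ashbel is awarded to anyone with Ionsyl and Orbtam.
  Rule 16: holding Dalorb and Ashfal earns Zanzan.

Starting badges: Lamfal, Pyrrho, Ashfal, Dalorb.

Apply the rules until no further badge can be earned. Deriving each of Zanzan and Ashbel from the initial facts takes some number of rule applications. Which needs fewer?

Zanzan: With Dalorb and Ashfal, Zanzan is earned (Rule 16). [1 rule application]
Ashbel: With Dalorb and Ashfal, Zanzan is earned (Rule 16). With Zanzan and Dalorb, Ionsyl is earned (Rule 1). With Ionsyl, Zinarc is earned (Rule 9). With Zanzan and Zinarc, Runbry is earned (Rule 4). With Runbry and Zanzan, Orbtam is earned (Rule 10). With Ionsyl and Orbtam, Ashbel is earned (Rule 15). [6 rule applications]
Zanzan needs fewer.

Zanzan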